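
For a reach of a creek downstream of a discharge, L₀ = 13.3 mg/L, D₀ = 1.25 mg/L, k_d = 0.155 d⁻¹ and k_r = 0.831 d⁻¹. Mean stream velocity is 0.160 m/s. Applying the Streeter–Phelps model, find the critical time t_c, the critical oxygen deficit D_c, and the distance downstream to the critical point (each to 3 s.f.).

With k_r/k_d = 5.361 and 1 − D₀(k_r−k_d)/(k_d L₀) = 0.5901,
t_c = ln(5.361 × 0.5901) / (0.831 − 0.155) = ln(3.164) / 0.6760 = 1.152/0.6760 = 1.704 d.
L(t_c) = L₀ e^(−k_d t_c) = 13.3 × 0.7679 = 10.21 mg/L, and at the critical point k_r D_c = k_d L, so D_c = (0.155/0.831) × 10.21 = 1.905 mg/L.
x_c = v t_c = 0.160 m/s × 1.704 d × 86400 s/d = 23550 m ≈ 23.6 km.

t_c ≈ 1.70 d; D_c ≈ 1.90 mg/L; x_c ≈ 23.6 km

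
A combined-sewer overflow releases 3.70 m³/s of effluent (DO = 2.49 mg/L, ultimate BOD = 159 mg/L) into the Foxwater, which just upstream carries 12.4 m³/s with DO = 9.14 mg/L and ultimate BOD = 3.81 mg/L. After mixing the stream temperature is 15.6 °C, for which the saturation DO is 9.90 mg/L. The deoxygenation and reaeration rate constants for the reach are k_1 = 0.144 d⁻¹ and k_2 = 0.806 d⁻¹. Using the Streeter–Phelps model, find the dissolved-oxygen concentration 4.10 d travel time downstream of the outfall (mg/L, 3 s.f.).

Mixed DO = (12.4×9.14 + 3.70×2.49)/(12.4+3.70) = 122.5/16.10 = 7.612 mg/L.
Mixed L₀ = (12.4×3.81 + 3.70×159)/(16.10) = 635.5/16.10 = 39.47 mg/L.
Initial deficit D₀ = C_s − DO₀ = 9.90 − 7.612 = 2.288 mg/L.
D(4.10) = [0.144×39.47/(0.806−0.144)](e^(−0.144×4.10) − e^(−0.806×4.10)) + 2.288 e^(−0.806×4.10)
= 8.587 × (0.5541 − 0.03671) + 2.288 × 0.03671 = 4.527 mg/L.
DO = 9.90 − 4.527 = 5.373 mg/L.

DO ≈ 5.37 mg/L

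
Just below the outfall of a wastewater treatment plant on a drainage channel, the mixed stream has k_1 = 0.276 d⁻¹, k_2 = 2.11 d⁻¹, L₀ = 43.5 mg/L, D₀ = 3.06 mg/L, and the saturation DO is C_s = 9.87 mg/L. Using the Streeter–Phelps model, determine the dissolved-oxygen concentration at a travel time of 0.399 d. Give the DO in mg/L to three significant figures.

k_1 L₀/(k_2−k_1) = 0.276×43.5/(2.11−0.276) = 12.01/1.834 = 6.546 mg/L.
e^(−k_1 t) = e^(−0.276×0.3990) = 0.8957; e^(−k_2 t) = e^(−2.11×0.3990) = 0.4309.
D = 6.546 × (0.8957 − 0.4309) + 3.06 × 0.4309 = 3.043 + 1.319 = 4.361 mg/L.
DO = C_s − D = 9.87 − 4.361 = 5.509 mg/L.

DO ≈ 5.51 mg/L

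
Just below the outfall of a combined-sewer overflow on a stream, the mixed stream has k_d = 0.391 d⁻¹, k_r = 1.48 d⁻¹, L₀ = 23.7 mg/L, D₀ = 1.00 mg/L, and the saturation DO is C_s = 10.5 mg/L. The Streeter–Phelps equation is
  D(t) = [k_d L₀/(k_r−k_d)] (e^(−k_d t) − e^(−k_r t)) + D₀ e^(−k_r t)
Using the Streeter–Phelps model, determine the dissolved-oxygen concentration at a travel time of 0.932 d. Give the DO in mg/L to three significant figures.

k_d L₀/(k_r−k_d) = 0.391×23.7/(1.48−0.391) = 9.267/1.089 = 8.509 mg/L.
e^(−k_d t) = e^(−0.391×0.9320) = 0.6946; e^(−k_r t) = e^(−1.48×0.9320) = 0.2517.
D = 8.509 × (0.6946 − 0.2517) + 1.00 × 0.2517 = 3.769 + 0.2517 = 4.020 mg/L.
DO = C_s − D = 10.5 − 4.020 = 6.480 mg/L.

DO ≈ 6.48 mg/L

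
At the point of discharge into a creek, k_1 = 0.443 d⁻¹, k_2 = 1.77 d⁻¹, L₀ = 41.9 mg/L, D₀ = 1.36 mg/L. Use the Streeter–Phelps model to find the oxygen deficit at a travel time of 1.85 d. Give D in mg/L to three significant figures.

D ≈ 5.69 mg/L

k_1 L₀/(k_2−k_1) = 0.443×41.9/(1.77−0.443) = 18.56/1.327 = 13.99 mg/L.
e^(−k_1 t) = e^(−0.443×1.850) = 0.4406; e^(−k_2 t) = e^(−1.77×1.850) = 0.03784.
D = 13.99 × (0.4406 − 0.03784) + 1.36 × 0.03784 = 5.634 + 0.05146 = 5.686 mg/L.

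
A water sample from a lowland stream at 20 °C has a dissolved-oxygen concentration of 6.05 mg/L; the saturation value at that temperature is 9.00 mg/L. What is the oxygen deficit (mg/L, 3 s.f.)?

D ≈ 2.95 mg/L

D = C_s − C = 9.00 − 6.05 = 2.95 mg/L.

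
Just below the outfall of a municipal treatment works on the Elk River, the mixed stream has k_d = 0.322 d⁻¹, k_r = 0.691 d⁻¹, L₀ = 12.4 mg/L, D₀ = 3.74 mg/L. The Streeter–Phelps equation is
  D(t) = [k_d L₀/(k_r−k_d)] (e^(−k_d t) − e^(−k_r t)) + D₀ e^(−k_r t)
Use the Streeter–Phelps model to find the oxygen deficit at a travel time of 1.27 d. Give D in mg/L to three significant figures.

k_d L₀/(k_r−k_d) = 0.322×12.4/(0.691−0.322) = 3.993/0.3690 = 10.82 mg/L.
e^(−k_d t) = e^(−0.322×1.270) = 0.6644; e^(−k_r t) = e^(−0.691×1.270) = 0.4158.
D = 10.82 × (0.6644 − 0.4158) + 3.74 × 0.4158 = 2.690 + 1.555 = 4.245 mg/L.

D ≈ 4.24 mg/L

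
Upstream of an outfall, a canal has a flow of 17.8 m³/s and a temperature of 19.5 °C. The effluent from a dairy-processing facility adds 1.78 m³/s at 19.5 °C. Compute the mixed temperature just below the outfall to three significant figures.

19.5 °C

Flow-weighted mixing: C = (Q_r C_r + Q_w C_w)/(Q_r + Q_w)
= (17.8×19.5 + 1.78×19.5)/(17.8 + 1.78) = 381.8/19.58 = 19.50 °C.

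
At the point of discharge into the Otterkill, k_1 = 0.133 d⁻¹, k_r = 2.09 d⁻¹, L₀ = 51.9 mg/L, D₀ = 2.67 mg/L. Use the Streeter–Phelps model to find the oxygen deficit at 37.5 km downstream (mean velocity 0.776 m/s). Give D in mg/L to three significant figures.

D ≈ 3.01 mg/L

Travel time t = x/v = 37.5 km / (0.776 m/s) = 37500 m / 0.776 m/s = 48320 s = 0.5593 d.
k_1 L₀/(k_r−k_1) = 0.133×51.9/(2.09−0.133) = 6.903/1.957 = 3.527 mg/L.
e^(−k_1 t) = e^(−0.133×0.5593) = 0.9283; e^(−k_r t) = e^(−2.09×0.5593) = 0.3107.
D = 3.527 × (0.9283 − 0.3107) + 2.67 × 0.3107 = 2.178 + 0.8295 = 3.008 mg/L.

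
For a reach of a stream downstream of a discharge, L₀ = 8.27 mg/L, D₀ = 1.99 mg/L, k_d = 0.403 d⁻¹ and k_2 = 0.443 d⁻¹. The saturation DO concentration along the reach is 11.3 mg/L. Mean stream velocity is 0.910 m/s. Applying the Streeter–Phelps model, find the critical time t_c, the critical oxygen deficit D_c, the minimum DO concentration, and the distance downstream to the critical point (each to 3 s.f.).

At the critical point dD/dt = 0, so k_d L₀ e^(−k_d t) = k_2 D. Substituting D(t) from the Streeter–Phelps equation and solving for t gives
t_c = ln[(k_2/k_d)(1 − D₀(k_2−k_d)/(k_d L₀))] / (k_2−k_d).
Here k_2−k_d = 0.04000 d⁻¹ and 1 − D₀(k_2−k_d)/(k_d L₀) = 1 − 1.99×0.04000/(0.403×8.27) = 0.9761, so
t_c = ln(1.099 × 0.9761) / 0.04000 = 0.07046 / 0.04000 = 1.761 d.
L(t_c) = L₀ e^(−k_d t_c) = 8.27 × 0.4917 = 4.066 mg/L, and at the critical point k_2 D_c = k_d L, so D_c = (0.403/0.443) × 4.066 = 3.699 mg/L.
Minimum DO = C_s − D_c = 11.3 − 3.699 = 7.601 mg/L.
x_c = v t_c = 0.910 m/s × 1.761 d × 86400 s/d = 138500 m ≈ 138 km.

t_c ≈ 1.76 d; D_c ≈ 3.70 mg/L; min DO ≈ 7.60 mg/L; x_c ≈ 138 km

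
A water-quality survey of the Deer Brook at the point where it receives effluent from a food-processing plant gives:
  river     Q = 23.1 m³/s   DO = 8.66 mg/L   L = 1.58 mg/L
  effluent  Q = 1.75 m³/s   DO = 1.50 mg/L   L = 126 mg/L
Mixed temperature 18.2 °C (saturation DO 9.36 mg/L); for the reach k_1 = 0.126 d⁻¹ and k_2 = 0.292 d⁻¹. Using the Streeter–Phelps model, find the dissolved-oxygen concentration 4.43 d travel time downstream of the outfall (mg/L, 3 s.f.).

Mixed DO = (23.1×8.66 + 1.75×1.50)/(23.1+1.75) = 202.7/24.85 = 8.156 mg/L.
Mixed L₀ = (23.1×1.58 + 1.75×126)/(24.85) = 257.0/24.85 = 10.34 mg/L.
Initial deficit D₀ = C_s − DO₀ = 9.36 − 8.156 = 1.204 mg/L.
D(4.43) = [0.126×10.34/(0.292−0.126)](e^(−0.126×4.43) − e^(−0.292×4.43)) + 1.204 e^(−0.292×4.43)
= 7.850 × (0.5722 − 0.2743) + 1.204 × 0.2743 = 2.669 mg/L.
DO = 9.36 − 2.669 = 6.691 mg/L.

DO ≈ 6.69 mg/L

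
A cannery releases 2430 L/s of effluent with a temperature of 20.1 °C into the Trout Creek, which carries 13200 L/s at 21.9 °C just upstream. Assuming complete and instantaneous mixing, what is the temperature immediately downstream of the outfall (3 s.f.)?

Flow-weighted mixing: C = (Q_r C_r + Q_w C_w)/(Q_r + Q_w)
= (13200×21.9 + 2430×20.1)/(13200 + 2430) = 337900/15630 = 21.62 °C.

21.6 °C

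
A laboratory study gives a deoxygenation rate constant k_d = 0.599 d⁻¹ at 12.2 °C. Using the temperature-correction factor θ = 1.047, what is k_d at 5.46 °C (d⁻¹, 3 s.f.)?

k_d ≈ 0.440 d⁻¹

k_d(T₂) = k_d(T₁) · θ^(T₂−T₁) = 0.599 × 1.047^(5.46−12.2)
= 0.599 × 1.047^-6.74 = 0.599 × 0.7338 = 0.4395 d⁻¹.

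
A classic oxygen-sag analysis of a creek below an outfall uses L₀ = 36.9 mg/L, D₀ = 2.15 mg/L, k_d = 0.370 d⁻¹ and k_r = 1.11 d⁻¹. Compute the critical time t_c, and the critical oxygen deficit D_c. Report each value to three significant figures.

t_c ≈ 1.32 d; D_c ≈ 7.56 mg/L

With k_r/k_d = 3.000 and 1 − D₀(k_r−k_d)/(k_d L₀) = 0.8835,
t_c = ln(3.000 × 0.8835) / (1.11 − 0.370) = ln(2.650) / 0.7400 = 0.9747/0.7400 = 1.317 d.
L(t_c) = L₀ e^(−k_d t_c) = 36.9 × 0.6142 = 22.67 mg/L, and at the critical point k_r D_c = k_d L, so D_c = (0.370/1.11) × 22.67 = 7.555 mg/L.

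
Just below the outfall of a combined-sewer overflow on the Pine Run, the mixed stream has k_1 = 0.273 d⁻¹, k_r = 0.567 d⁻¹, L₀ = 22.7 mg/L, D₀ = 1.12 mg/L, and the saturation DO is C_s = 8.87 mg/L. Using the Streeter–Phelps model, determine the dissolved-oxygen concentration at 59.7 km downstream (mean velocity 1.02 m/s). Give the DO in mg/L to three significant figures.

Travel time t = x/v = 59.7 km / (1.02 m/s) = 59700 m / 1.02 m/s = 58530 s = 0.6774 d.
k_1 L₀/(k_r−k_1) = 0.273×22.7/(0.567−0.273) = 6.197/0.2940 = 21.08 mg/L.
e^(−k_1 t) = e^(−0.273×0.6774) = 0.8312; e^(−k_r t) = e^(−0.567×0.6774) = 0.6811.
D = 21.08 × (0.8312 − 0.6811) + 1.12 × 0.6811 = 3.164 + 0.7628 = 3.927 mg/L.
DO = C_s − D = 8.87 − 3.927 = 4.943 mg/L.

DO ≈ 4.94 mg/L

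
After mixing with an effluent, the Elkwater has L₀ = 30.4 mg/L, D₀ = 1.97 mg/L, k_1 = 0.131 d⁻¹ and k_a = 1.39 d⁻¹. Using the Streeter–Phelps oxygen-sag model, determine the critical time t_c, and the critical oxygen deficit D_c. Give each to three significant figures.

With k_a/k_1 = 10.61 and 1 − D₀(k_a−k_1)/(k_1 L₀) = 0.3772,
t_c = ln(10.61 × 0.3772) / (1.39 − 0.131) = ln(4.002) / 1.259 = 1.387/1.259 = 1.102 d.
D_c = (k_1/k_a) L₀ e^(−k_1 t_c) = (0.131/1.39) × 30.4 × e^(−0.131×1.102) = 0.09424 × 30.4 × 0.8656 = 2.480 mg/L.

t_c ≈ 1.10 d; D_c ≈ 2.48 mg/L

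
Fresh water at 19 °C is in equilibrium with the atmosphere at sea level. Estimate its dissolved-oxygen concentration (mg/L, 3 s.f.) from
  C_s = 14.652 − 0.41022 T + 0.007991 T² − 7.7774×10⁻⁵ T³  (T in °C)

C_s ≈ 9.21 mg/L

C_s = 14.652 − 0.41022×19 + 0.007991×19² − 7.7774×10⁻⁵×19³ = 9.209 mg/L.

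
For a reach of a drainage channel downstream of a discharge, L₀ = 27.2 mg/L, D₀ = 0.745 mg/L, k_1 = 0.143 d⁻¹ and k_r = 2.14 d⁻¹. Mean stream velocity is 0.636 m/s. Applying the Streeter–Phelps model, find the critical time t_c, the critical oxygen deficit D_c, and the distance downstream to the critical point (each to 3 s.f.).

With k_r/k_1 = 14.97 and 1 − D₀(k_r−k_1)/(k_1 L₀) = 0.6175,
t_c = ln(14.97 × 0.6175) / (2.14 − 0.143) = ln(9.241) / 1.997 = 2.224/1.997 = 1.113 d.
L(t_c) = L₀ e^(−k_1 t_c) = 27.2 × 0.8528 = 23.20 mg/L, and at the critical point k_r D_c = k_1 L, so D_c = (0.143/2.14) × 23.20 = 1.550 mg/L.
x_c = v t_c = 0.636 m/s × 1.113 d × 86400 s/d = 61190 m ≈ 61.2 km.

t_c ≈ 1.11 d; D_c ≈ 1.55 mg/L; x_c ≈ 61.2 km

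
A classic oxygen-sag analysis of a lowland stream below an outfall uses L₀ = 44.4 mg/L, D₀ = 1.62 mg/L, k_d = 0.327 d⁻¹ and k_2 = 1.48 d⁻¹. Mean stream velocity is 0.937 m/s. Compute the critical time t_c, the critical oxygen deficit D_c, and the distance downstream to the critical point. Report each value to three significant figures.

t_c = [1/(k_2−k_d)] ln[(k_2/k_d)(1 − D₀(k_2−k_d)/(k_d L₀))]
= [1/(1.48−0.327)] ln[(1.48/0.327)(1 − 1.62×1.153/(0.327×44.4))]
= (1/1.153) ln[4.526 × 0.8713] = 0.8673 × ln(3.944) = 0.8673 × 1.372 = 1.190 d.
L(t_c) = L₀ e^(−k_d t_c) = 44.4 × 0.6776 = 30.09 mg/L, and at the critical point k_2 D_c = k_d L, so D_c = (0.327/1.48) × 30.09 = 6.648 mg/L.
x_c = v t_c = 0.937 m/s × 1.190 d × 86400 s/d = 96340 m ≈ 96.3 km.

t_c ≈ 1.19 d; D_c ≈ 6.65 mg/L; x_c ≈ 96.3 km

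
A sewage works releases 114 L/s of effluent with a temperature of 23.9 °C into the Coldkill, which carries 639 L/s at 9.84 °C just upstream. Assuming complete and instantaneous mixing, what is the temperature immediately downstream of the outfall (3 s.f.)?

12.0 °C

Flow-weighted mixing: C = (Q_r C_r + Q_w C_w)/(Q_r + Q_w)
= (639×9.84 + 114×23.9)/(639 + 114) = 9012/753.0 = 11.97 °C.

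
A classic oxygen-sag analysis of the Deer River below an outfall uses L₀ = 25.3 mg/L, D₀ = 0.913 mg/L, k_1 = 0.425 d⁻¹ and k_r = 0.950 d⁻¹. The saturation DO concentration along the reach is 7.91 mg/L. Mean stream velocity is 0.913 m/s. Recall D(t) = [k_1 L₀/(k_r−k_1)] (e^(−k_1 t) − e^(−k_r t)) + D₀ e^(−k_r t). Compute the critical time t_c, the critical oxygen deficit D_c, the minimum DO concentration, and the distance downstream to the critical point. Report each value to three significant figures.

t_c ≈ 1.45 d; D_c ≈ 6.12 mg/L; min DO ≈ 1.79 mg/L; x_c ≈ 114 km

At the critical point dD/dt = 0, so k_1 L₀ e^(−k_1 t) = k_r D. Substituting D(t) from the Streeter–Phelps equation and solving for t gives
t_c = ln[(k_r/k_1)(1 − D₀(k_r−k_1)/(k_1 L₀))] / (k_r−k_1).
Here k_r−k_1 = 0.5250 d⁻¹ and 1 − D₀(k_r−k_1)/(k_1 L₀) = 1 − 0.913×0.5250/(0.425×25.3) = 0.9554, so
t_c = ln(2.235 × 0.9554) / 0.5250 = 0.7588 / 0.5250 = 1.445 d.
D_c = (k_1/k_r) L₀ e^(−k_1 t_c) = (0.425/0.950) × 25.3 × e^(−0.425×1.445) = 0.4474 × 25.3 × 0.5411 = 6.124 mg/L.
Minimum DO = C_s − D_c = 7.91 − 6.124 = 1.786 mg/L.
x_c = v t_c = 0.913 m/s × 1.445 d × 86400 s/d = 114000 m ≈ 114 km.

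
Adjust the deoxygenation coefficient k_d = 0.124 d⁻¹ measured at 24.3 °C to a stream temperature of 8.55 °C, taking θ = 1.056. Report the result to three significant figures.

k_d ≈ 0.0526 d⁻¹

k_d(T₂) = k_d(T₁) · θ^(T₂−T₁) = 0.124 × 1.056^(8.55−24.3)
= 0.124 × 1.056^-15.8 = 0.124 × 0.4239 = 0.05257 d⁻¹.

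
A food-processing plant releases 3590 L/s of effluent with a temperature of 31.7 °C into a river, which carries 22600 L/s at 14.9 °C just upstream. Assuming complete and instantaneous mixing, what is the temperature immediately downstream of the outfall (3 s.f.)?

Flow-weighted mixing: C = (Q_r C_r + Q_w C_w)/(Q_r + Q_w)
= (22600×14.9 + 3590×31.7)/(22600 + 3590) = 450500/26190 = 17.20 °C.

17.2 °C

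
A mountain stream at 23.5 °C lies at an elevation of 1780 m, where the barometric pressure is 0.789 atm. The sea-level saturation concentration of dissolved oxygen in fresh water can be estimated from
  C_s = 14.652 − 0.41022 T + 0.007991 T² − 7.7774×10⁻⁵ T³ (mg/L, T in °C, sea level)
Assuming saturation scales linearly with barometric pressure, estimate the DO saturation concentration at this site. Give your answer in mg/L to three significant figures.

C_s ≈ 6.64 mg/L

At sea level: C_s = 14.652 − 0.41022×23.5 + 0.007991×23.5² − 7.7774×10⁻⁵×23.5³ = 8.416 mg/L.
Pressure correction: C_s' = 8.416 × 0.789 = 6.640 mg/L.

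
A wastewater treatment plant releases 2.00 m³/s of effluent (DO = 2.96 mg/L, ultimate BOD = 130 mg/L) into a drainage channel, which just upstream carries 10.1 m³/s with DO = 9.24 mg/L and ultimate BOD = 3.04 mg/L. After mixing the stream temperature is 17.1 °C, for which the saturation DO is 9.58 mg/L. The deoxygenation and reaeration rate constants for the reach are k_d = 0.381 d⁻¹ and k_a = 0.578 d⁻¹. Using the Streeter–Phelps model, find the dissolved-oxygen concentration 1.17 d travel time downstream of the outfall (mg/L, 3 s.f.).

DO ≈ 2.75 mg/L

Mixed DO = (10.1×9.24 + 2.00×2.96)/(10.1+2.00) = 99.24/12.10 = 8.202 mg/L.
Mixed L₀ = (10.1×3.04 + 2.00×130)/(12.10) = 290.7/12.10 = 24.03 mg/L.
Initial deficit D₀ = C_s − DO₀ = 9.58 − 8.202 = 1.378 mg/L.
D(1.17) = [0.381×24.03/(0.578−0.381)](e^(−0.381×1.17) − e^(−0.578×1.17)) + 1.378 e^(−0.578×1.17)
= 46.46 × (0.6403 − 0.5085) + 1.378 × 0.5085 = 6.826 mg/L.
DO = 9.58 − 6.826 = 2.754 mg/L.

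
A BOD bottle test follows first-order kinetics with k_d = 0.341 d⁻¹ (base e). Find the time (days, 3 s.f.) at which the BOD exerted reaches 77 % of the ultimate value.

y/L₀ = 1 − e^(−k_d t) = 0.77 ⇒ e^(−k_d t) = 0.230
t = −ln(0.230) / 0.341 = 1.470 / 0.341 = 4.310 d.

t ≈ 4.31 d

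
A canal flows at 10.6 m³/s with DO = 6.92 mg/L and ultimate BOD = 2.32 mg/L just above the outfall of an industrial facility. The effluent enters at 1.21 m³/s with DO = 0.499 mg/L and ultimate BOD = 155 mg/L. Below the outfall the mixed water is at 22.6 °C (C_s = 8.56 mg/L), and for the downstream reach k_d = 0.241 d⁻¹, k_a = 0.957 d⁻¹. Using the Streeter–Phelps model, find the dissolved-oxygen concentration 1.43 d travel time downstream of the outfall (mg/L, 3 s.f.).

DO ≈ 5.23 mg/L

Mixed DO = (10.6×6.92 + 1.21×0.499)/(10.6+1.21) = 73.96/11.81 = 6.262 mg/L.
Mixed L₀ = (10.6×2.32 + 1.21×155)/(11.81) = 212.1/11.81 = 17.96 mg/L.
Initial deficit D₀ = C_s − DO₀ = 8.56 − 6.262 = 2.298 mg/L.
D(1.43) = [0.241×17.96/(0.957−0.241)](e^(−0.241×1.43) − e^(−0.957×1.43)) + 2.298 e^(−0.957×1.43)
= 6.046 × (0.7085 − 0.2545) + 2.298 × 0.2545 = 3.330 mg/L.
DO = 8.56 − 3.330 = 5.230 mg/L.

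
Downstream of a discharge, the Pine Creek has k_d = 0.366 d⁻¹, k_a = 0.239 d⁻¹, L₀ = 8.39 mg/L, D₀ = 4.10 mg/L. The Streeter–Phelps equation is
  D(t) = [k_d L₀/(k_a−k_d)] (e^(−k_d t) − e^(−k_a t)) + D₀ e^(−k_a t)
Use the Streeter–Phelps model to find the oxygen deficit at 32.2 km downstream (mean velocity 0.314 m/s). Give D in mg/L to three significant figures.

D ≈ 5.64 mg/L

Travel time t = x/v = 32.2 km / (0.314 m/s) = 32200 m / 0.314 m/s = 102500 s = 1.187 d.
k_d L₀/(k_a−k_d) = 0.366×8.39/(0.239−0.366) = 3.071/-0.1270 = -24.18 mg/L.
e^(−k_d t) = e^(−0.366×1.187) = 0.6477; e^(−k_a t) = e^(−0.239×1.187) = 0.7530.
D = -24.18 × (0.6477 − 0.7530) + 4.10 × 0.7530 = 2.548 + 3.087 = 5.635 mg/L.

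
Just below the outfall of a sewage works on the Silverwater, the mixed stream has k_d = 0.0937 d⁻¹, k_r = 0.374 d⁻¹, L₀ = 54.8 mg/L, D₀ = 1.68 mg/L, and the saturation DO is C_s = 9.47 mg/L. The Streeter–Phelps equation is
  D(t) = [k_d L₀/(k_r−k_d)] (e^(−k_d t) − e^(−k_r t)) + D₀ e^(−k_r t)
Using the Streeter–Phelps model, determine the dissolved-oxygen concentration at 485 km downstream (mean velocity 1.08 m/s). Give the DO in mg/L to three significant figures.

DO ≈ 0.596 mg/L

Travel time t = x/v = 485 km / (1.08 m/s) = 485000 m / 1.08 m/s = 449100 s = 5.198 d.
k_d L₀/(k_r−k_d) = 0.0937×54.8/(0.374−0.0937) = 5.135/0.2803 = 18.32 mg/L.
e^(−k_d t) = e^(−0.0937×5.198) = 0.6145; e^(−k_r t) = e^(−0.374×5.198) = 0.1431.
D = 18.32 × (0.6145 − 0.1431) + 1.68 × 0.1431 = 8.634 + 0.2405 = 8.874 mg/L.
DO = C_s − D = 9.47 − 8.874 = 0.5956 mg/L.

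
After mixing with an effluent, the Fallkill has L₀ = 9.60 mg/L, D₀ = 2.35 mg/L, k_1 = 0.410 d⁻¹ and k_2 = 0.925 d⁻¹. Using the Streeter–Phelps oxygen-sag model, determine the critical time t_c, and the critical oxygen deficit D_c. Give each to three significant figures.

With k_2/k_1 = 2.256 and 1 − D₀(k_2−k_1)/(k_1 L₀) = 0.6925,
t_c = ln(2.256 × 0.6925) / (0.925 − 0.410) = ln(1.562) / 0.5150 = 0.4462/0.5150 = 0.8664 d.
L(t_c) = L₀ e^(−k_1 t_c) = 9.60 × 0.7010 = 6.730 mg/L, and at the critical point k_2 D_c = k_1 L, so D_c = (0.410/0.925) × 6.730 = 2.983 mg/L.

t_c ≈ 0.866 d; D_c ≈ 2.98 mg/L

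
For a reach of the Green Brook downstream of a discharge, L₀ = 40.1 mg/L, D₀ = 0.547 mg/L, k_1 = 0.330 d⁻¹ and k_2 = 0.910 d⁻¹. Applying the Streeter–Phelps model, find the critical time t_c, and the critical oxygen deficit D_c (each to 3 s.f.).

t_c = [1/(k_2−k_1)] ln[(k_2/k_1)(1 − D₀(k_2−k_1)/(k_1 L₀))]
= [1/(0.910−0.330)] ln[(0.910/0.330)(1 − 0.547×0.5800/(0.330×40.1))]
= (1/0.5800) ln[2.758 × 0.9760] = 1.724 × ln(2.691) = 1.724 × 0.9901 = 1.707 d.
D_c = (k_1/k_2) L₀ e^(−k_1 t_c) = (0.330/0.910) × 40.1 × e^(−0.330×1.707) = 0.3626 × 40.1 × 0.5693 = 8.279 mg/L.

t_c ≈ 1.71 d; D_c ≈ 8.28 mg/L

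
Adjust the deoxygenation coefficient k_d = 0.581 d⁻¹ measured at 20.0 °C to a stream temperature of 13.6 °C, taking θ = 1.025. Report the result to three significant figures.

k_d(T₂) = k_d(T₁) · θ^(T₂−T₁) = 0.581 × 1.025^(13.6−20.0)
= 0.581 × 1.025^-6.40 = 0.581 × 0.8538 = 0.4961 d⁻¹.

k_d ≈ 0.496 d⁻¹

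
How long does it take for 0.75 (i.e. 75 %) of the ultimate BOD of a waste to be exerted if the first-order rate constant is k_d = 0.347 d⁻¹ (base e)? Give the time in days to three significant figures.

t ≈ 4.00 d

y/L₀ = 1 − e^(−k_d t) = 0.75 ⇒ e^(−k_d t) = 0.250
t = −ln(0.250) / 0.347 = 1.386 / 0.347 = 3.995 d.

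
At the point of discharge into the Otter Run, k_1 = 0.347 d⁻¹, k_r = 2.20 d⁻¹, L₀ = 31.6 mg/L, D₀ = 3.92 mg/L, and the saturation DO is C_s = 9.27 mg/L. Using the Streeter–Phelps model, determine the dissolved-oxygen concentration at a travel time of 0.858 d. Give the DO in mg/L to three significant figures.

k_1 L₀/(k_r−k_1) = 0.347×31.6/(2.20−0.347) = 10.97/1.853 = 5.918 mg/L.
e^(−k_1 t) = e^(−0.347×0.8580) = 0.7425; e^(−k_r t) = e^(−2.20×0.8580) = 0.1514.
D = 5.918 × (0.7425 − 0.1514) + 3.92 × 0.1514 = 3.498 + 0.5936 = 4.091 mg/L.
DO = C_s − D = 9.27 − 4.091 = 5.179 mg/L.

DO ≈ 5.18 mg/L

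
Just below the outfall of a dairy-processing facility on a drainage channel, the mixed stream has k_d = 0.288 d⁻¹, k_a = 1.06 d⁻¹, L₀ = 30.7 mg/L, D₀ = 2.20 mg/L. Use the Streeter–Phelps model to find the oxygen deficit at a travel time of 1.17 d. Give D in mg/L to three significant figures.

k_d L₀/(k_a−k_d) = 0.288×30.7/(1.06−0.288) = 8.842/0.7720 = 11.45 mg/L.
e^(−k_d t) = e^(−0.288×1.170) = 0.7139; e^(−k_a t) = e^(−1.06×1.170) = 0.2893.
D = 11.45 × (0.7139 − 0.2893) + 2.20 × 0.2893 = 4.863 + 0.6365 = 5.500 mg/L.

D ≈ 5.50 mg/L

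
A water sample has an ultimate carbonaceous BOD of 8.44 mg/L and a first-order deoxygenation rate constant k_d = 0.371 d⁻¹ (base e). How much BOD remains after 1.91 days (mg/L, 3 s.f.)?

L_t = L₀ e^(−k_d t) = 8.44 × e^(−0.371×1.91) = 8.44 × 0.4923 = 4.155 mg/L.

L ≈ 4.16 mg/L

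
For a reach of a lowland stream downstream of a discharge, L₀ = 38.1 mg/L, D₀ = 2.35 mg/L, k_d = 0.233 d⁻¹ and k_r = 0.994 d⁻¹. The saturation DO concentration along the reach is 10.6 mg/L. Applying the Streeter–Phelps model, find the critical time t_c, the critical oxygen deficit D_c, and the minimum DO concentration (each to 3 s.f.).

t_c ≈ 1.61 d; D_c ≈ 6.14 mg/L; min DO ≈ 4.46 mg/L

t_c = [1/(k_r−k_d)] ln[(k_r/k_d)(1 − D₀(k_r−k_d)/(k_d L₀))]
= [1/(0.994−0.233)] ln[(0.994/0.233)(1 − 2.35×0.7610/(0.233×38.1))]
= (1/0.7610) ln[4.266 × 0.7985] = 1.314 × ln(3.407) = 1.314 × 1.226 = 1.611 d.
L(t_c) = L₀ e^(−k_d t_c) = 38.1 × 0.6871 = 26.18 mg/L, and at the critical point k_r D_c = k_d L, so D_c = (0.233/0.994) × 26.18 = 6.136 mg/L.
Minimum DO = C_s − D_c = 10.6 − 6.136 = 4.464 mg/L.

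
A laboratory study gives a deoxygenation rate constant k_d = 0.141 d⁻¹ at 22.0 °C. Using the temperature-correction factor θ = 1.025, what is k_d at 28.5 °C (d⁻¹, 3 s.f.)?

k_d(T₂) = k_d(T₁) · θ^(T₂−T₁) = 0.141 × 1.025^(28.5−22.0)
= 0.141 × 1.025^6.50 = 0.141 × 1.174 = 0.1655 d⁻¹.

k_d ≈ 0.166 d⁻¹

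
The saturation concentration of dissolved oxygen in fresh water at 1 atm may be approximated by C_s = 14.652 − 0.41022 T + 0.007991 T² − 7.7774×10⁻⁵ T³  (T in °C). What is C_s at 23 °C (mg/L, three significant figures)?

C_s = 14.652 − 0.41022×23 + 0.007991×23² − 7.7774×10⁻⁵×23³ = 8.498 mg/L.

C_s ≈ 8.50 mg/L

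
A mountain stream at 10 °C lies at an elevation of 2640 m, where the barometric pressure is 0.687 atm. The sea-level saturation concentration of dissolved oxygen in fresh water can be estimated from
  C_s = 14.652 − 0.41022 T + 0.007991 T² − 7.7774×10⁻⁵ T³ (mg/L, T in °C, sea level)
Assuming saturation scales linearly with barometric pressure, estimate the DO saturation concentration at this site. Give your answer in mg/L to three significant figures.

At sea level: C_s = 14.652 − 0.41022×10 + 0.007991×10² − 7.7774×10⁻⁵×10³ = 11.27 mg/L.
Pressure correction: C_s' = 11.27 × 0.687 = 7.743 mg/L.

C_s ≈ 7.74 mg/L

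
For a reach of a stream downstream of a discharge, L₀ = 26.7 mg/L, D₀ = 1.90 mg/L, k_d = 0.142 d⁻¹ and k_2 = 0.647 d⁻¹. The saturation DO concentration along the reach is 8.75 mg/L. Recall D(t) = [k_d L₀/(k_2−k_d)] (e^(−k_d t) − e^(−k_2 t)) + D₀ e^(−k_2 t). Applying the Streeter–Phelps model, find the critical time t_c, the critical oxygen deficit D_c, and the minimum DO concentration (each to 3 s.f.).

t_c ≈ 2.43 d; D_c ≈ 4.15 mg/L; min DO ≈ 4.60 mg/L

t_c = [1/(k_2−k_d)] ln[(k_2/k_d)(1 − D₀(k_2−k_d)/(k_d L₀))]
= [1/(0.647−0.142)] ln[(0.647/0.142)(1 − 1.90×0.5050/(0.142×26.7))]
= (1/0.5050) ln[4.556 × 0.7469] = 1.980 × ln(3.403) = 1.980 × 1.225 = 2.425 d.
L(t_c) = L₀ e^(−k_d t_c) = 26.7 × 0.7087 = 18.92 mg/L, and at the critical point k_2 D_c = k_d L, so D_c = (0.142/0.647) × 18.92 = 4.153 mg/L.
Minimum DO = C_s − D_c = 8.75 − 4.153 = 4.597 mg/L.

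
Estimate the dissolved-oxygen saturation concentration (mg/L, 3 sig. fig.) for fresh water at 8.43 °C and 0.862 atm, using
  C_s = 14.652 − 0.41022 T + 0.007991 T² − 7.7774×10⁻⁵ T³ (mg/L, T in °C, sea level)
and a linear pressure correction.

At sea level: C_s = 14.652 − 0.41022×8.43 + 0.007991×8.43² − 7.7774×10⁻⁵×8.43³ = 11.72 mg/L.
Pressure correction: C_s' = 11.72 × 0.862 = 10.10 mg/L.

C_s ≈ 10.1 mg/L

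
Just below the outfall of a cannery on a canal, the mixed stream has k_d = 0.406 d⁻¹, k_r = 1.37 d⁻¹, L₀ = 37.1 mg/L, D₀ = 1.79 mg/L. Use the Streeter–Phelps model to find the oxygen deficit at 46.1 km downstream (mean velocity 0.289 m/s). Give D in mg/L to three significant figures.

Travel time t = x/v = 46.1 km / (0.289 m/s) = 46100 m / 0.289 m/s = 159500 s = 1.846 d.
k_d L₀/(k_r−k_d) = 0.406×37.1/(1.37−0.406) = 15.06/0.9640 = 15.63 mg/L.
e^(−k_d t) = e^(−0.406×1.846) = 0.4726; e^(−k_r t) = e^(−1.37×1.846) = 0.07971.
D = 15.63 × (0.4726 − 0.07971) + 1.79 × 0.07971 = 6.138 + 0.1427 = 6.281 mg/L.

D ≈ 6.28 mg/L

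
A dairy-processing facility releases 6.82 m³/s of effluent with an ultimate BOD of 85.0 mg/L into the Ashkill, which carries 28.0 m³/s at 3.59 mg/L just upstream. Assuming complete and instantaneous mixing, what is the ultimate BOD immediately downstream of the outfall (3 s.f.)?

Flow-weighted mixing: C = (Q_r C_r + Q_w C_w)/(Q_r + Q_w)
= (28.0×3.59 + 6.82×85.0)/(28.0 + 6.82) = 680.2/34.82 = 19.54 mg/L.

19.5 mg/L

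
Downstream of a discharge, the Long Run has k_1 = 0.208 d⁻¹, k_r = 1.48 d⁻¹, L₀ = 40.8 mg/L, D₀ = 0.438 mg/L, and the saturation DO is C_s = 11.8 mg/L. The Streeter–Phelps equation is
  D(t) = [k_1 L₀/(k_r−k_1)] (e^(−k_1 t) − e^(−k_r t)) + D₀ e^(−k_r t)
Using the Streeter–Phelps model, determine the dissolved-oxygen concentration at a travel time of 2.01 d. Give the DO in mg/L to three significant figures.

DO ≈ 7.73 mg/L

k_1 L₀/(k_r−k_1) = 0.208×40.8/(1.48−0.208) = 8.486/1.272 = 6.672 mg/L.
e^(−k_1 t) = e^(−0.208×2.010) = 0.6583; e^(−k_r t) = e^(−1.48×2.010) = 0.05106.
D = 6.672 × (0.6583 − 0.05106) + 0.438 × 0.05106 = 4.051 + 0.02236 = 4.074 mg/L.
DO = C_s − D = 11.8 − 4.074 = 7.726 mg/L.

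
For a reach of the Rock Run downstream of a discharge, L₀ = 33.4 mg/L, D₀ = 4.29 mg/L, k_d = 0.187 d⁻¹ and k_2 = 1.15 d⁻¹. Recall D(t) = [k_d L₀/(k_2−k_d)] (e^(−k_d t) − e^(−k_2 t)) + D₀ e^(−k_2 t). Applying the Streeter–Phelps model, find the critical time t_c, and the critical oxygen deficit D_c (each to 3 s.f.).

t_c = [1/(k_2−k_d)] ln[(k_2/k_d)(1 − D₀(k_2−k_d)/(k_d L₀))]
= [1/(1.15−0.187)] ln[(1.15/0.187)(1 − 4.29×0.9630/(0.187×33.4))]
= (1/0.9630) ln[6.150 × 0.3386] = 1.038 × ln(2.082) = 1.038 × 0.7333 = 0.7615 d.
D_c = (k_d/k_2) L₀ e^(−k_d t_c) = (0.187/1.15) × 33.4 × e^(−0.187×0.7615) = 0.1626 × 33.4 × 0.8673 = 4.710 mg/L.

t_c ≈ 0.762 d; D_c ≈ 4.71 mg/L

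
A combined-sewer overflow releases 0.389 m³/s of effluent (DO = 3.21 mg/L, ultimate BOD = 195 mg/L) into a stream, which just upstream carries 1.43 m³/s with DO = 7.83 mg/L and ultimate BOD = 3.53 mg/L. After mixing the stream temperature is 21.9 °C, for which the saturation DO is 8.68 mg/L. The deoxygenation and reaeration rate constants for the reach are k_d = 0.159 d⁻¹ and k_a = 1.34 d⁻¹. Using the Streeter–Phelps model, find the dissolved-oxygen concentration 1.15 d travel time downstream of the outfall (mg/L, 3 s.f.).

Mixed DO = (1.43×7.83 + 0.389×3.21)/(1.43+0.389) = 12.45/1.819 = 6.842 mg/L.
Mixed L₀ = (1.43×3.53 + 0.389×195)/(1.819) = 80.90/1.819 = 44.48 mg/L.
Initial deficit D₀ = C_s − DO₀ = 8.68 − 6.842 = 1.838 mg/L.
D(1.15) = [0.159×44.48/(1.34−0.159)](e^(−0.159×1.15) − e^(−1.34×1.15)) + 1.838 e^(−1.34×1.15)
= 5.988 × (0.8329 − 0.2142) + 1.838 × 0.2142 = 4.099 mg/L.
DO = 8.68 − 4.099 = 4.581 mg/L.

DO ≈ 4.58 mg/L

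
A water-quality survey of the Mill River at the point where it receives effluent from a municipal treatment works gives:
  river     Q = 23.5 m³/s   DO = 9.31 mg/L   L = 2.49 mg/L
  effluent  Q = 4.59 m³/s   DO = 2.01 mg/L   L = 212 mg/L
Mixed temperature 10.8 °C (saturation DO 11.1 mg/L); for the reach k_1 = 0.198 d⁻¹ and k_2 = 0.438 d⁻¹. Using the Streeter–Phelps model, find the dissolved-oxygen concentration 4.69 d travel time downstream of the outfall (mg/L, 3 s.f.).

DO ≈ 2.63 mg/L

Mixed DO = (23.5×9.31 + 4.59×2.01)/(23.5+4.59) = 228.0/28.09 = 8.117 mg/L.
Mixed L₀ = (23.5×2.49 + 4.59×212)/(28.09) = 1032/28.09 = 36.72 mg/L.
Initial deficit D₀ = C_s − DO₀ = 11.1 − 8.117 = 2.983 mg/L.
D(4.69) = [0.198×36.72/(0.438−0.198)](e^(−0.198×4.69) − e^(−0.438×4.69)) + 2.983 e^(−0.438×4.69)
= 30.30 × (0.3951 − 0.1282) + 2.983 × 0.1282 = 8.469 mg/L.
DO = 11.1 − 8.469 = 2.631 mg/L.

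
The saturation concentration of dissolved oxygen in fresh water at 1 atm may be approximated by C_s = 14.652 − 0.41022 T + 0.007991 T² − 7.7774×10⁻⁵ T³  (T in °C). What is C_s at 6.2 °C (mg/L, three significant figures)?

C_s = 14.652 − 0.41022×6.2 + 0.007991×6.2² − 7.7774×10⁻⁵×6.2³ = 12.40 mg/L.

C_s ≈ 12.4 mg/L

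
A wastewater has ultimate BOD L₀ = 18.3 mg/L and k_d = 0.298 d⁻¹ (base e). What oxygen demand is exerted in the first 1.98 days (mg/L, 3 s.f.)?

y_t = L₀(1 − e^(−k_d t)) = 18.3 × (1 − e^(−0.298×1.98))
= 18.3 × (1 − 0.5543) = 18.3 × 0.4457 = 8.156 mg/L.

y ≈ 8.16 mg/L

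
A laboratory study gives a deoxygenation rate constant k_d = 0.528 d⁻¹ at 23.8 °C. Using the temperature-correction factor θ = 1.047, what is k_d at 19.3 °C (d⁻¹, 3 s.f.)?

k_d(T₂) = k_d(T₁) · θ^(T₂−T₁) = 0.528 × 1.047^(19.3−23.8)
= 0.528 × 1.047^-4.50 = 0.528 × 0.8133 = 0.4294 d⁻¹.

k_d ≈ 0.429 d⁻¹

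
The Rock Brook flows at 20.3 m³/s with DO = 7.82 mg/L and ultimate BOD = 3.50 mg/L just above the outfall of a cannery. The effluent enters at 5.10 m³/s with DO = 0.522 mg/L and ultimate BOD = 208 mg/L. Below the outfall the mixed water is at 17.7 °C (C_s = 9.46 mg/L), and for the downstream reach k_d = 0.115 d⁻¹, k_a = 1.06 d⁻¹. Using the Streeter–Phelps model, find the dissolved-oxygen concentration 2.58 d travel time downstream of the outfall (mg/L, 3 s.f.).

DO ≈ 5.58 mg/L

Mixed DO = (20.3×7.82 + 5.10×0.522)/(20.3+5.10) = 161.4/25.40 = 6.355 mg/L.
Mixed L₀ = (20.3×3.50 + 5.10×208)/(25.40) = 1132/25.40 = 44.56 mg/L.
Initial deficit D₀ = C_s − DO₀ = 9.46 − 6.355 = 3.105 mg/L.
D(2.58) = [0.115×44.56/(1.06−0.115)](e^(−0.115×2.58) − e^(−1.06×2.58)) + 3.105 e^(−1.06×2.58)
= 5.423 × (0.7433 − 0.06491) + 3.105 × 0.06491 = 3.880 mg/L.
DO = 9.46 − 3.880 = 5.580 mg/L.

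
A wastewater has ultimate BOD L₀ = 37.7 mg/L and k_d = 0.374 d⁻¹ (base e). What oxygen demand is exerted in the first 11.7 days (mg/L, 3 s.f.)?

y ≈ 37.2 mg/L

y_t = L₀(1 − e^(−k_d t)) = 37.7 × (1 − e^(−0.374×11.7))
= 37.7 × (1 − 0.01258) = 37.7 × 0.9874 = 37.23 mg/L.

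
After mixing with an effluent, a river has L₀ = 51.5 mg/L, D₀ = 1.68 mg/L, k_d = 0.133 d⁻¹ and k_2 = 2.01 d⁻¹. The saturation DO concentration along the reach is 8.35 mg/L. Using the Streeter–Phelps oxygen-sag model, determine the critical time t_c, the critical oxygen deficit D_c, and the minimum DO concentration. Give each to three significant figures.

At the critical point dD/dt = 0, so k_d L₀ e^(−k_d t) = k_2 D. Substituting D(t) from the Streeter–Phelps equation and solving for t gives
t_c = ln[(k_2/k_d)(1 − D₀(k_2−k_d)/(k_d L₀))] / (k_2−k_d).
Here k_2−k_d = 1.877 d⁻¹ and 1 − D₀(k_2−k_d)/(k_d L₀) = 1 − 1.68×1.877/(0.133×51.5) = 0.5396, so
t_c = ln(15.11 × 0.5396) / 1.877 = 2.099 / 1.877 = 1.118 d.
L(t_c) = L₀ e^(−k_d t_c) = 51.5 × 0.8618 = 44.38 mg/L, and at the critical point k_2 D_c = k_d L, so D_c = (0.133/2.01) × 44.38 = 2.937 mg/L.
Minimum DO = C_s − D_c = 8.35 − 2.937 = 5.413 mg/L.

t_c ≈ 1.12 d; D_c ≈ 2.94 mg/L; min DO ≈ 5.41 mg/L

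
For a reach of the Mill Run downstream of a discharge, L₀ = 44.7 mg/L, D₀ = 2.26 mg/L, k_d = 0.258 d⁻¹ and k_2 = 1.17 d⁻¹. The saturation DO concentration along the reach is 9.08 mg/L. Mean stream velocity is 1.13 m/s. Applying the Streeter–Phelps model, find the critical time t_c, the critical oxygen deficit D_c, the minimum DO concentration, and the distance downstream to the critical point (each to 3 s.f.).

t_c = [1/(k_2−k_d)] ln[(k_2/k_d)(1 − D₀(k_2−k_d)/(k_d L₀))]
= [1/(1.17−0.258)] ln[(1.17/0.258)(1 − 2.26×0.9120/(0.258×44.7))]
= (1/0.9120) ln[4.535 × 0.8213] = 1.096 × ln(3.724) = 1.096 × 1.315 = 1.442 d.
D_c = (k_d/k_2) L₀ e^(−k_d t_c) = (0.258/1.17) × 44.7 × e^(−0.258×1.442) = 0.2205 × 44.7 × 0.6894 = 6.795 mg/L.
Minimum DO = C_s − D_c = 9.08 − 6.795 = 2.285 mg/L.
x_c = v t_c = 1.13 m/s × 1.442 d × 86400 s/d = 140800 m ≈ 141 km.

t_c ≈ 1.44 d; D_c ≈ 6.80 mg/L; min DO ≈ 2.28 mg/L; x_c ≈ 141 km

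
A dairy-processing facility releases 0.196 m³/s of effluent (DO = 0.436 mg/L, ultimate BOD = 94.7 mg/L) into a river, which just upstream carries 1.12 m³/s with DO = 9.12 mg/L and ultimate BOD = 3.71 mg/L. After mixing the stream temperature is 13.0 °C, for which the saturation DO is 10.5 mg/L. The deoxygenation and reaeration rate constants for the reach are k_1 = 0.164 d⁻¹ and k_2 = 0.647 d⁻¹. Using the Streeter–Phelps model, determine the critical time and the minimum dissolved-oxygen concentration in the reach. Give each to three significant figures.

Mixed DO = (1.12×9.12 + 0.196×0.436)/(1.12+0.196) = 10.30/1.316 = 7.827 mg/L.
Mixed L₀ = (1.12×3.71 + 0.196×94.7)/(1.316) = 22.72/1.316 = 17.26 mg/L.
Initial deficit D₀ = C_s − DO₀ = 10.5 − 7.827 = 2.673 mg/L.
t_c = (1/0.4830) ln[(0.647/0.164)(1 − 2.673×0.4830/(0.164×17.26))] = 2.070 × ln(2.146) = 1.581 d.
D_c = (0.164/0.647) × 17.26 × e^(−0.164×1.581) = 0.2535 × 17.26 × 0.7716 = 3.376 mg/L.
Minimum DO = 10.5 − 3.376 = 7.124 mg/L.

t_c ≈ 1.58 d; minimum DO ≈ 7.12 mg/L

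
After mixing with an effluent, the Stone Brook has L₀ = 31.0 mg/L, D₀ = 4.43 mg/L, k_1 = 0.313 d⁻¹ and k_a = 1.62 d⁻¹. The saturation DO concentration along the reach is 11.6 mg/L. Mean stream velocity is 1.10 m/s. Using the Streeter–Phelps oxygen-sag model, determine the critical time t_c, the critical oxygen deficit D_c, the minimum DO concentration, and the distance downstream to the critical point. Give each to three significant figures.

With k_a/k_1 = 5.176 and 1 − D₀(k_a−k_1)/(k_1 L₀) = 0.4033,
t_c = ln(5.176 × 0.4033) / (1.62 − 0.313) = ln(2.087) / 1.307 = 0.7358/1.307 = 0.5630 d.
L(t_c) = L₀ e^(−k_1 t_c) = 31.0 × 0.8384 = 25.99 mg/L, and at the critical point k_a D_c = k_1 L, so D_c = (0.313/1.62) × 25.99 = 5.022 mg/L.
Minimum DO = C_s − D_c = 11.6 − 5.022 = 6.578 mg/L.
x_c = v t_c = 1.10 m/s × 0.5630 d × 86400 s/d = 53510 m ≈ 53.5 km.

t_c ≈ 0.563 d; D_c ≈ 5.02 mg/L; min DO ≈ 6.58 mg/L; x_c ≈ 53.5 km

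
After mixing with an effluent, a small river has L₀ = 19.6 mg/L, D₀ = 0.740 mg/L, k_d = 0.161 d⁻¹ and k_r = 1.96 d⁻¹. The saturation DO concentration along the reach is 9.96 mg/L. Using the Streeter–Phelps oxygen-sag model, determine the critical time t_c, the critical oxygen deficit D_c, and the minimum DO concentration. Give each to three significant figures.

At the critical point dD/dt = 0, so k_d L₀ e^(−k_d t) = k_r D. Substituting D(t) from the Streeter–Phelps equation and solving for t gives
t_c = ln[(k_r/k_d)(1 − D₀(k_r−k_d)/(k_d L₀))] / (k_r−k_d).
Here k_r−k_d = 1.799 d⁻¹ and 1 − D₀(k_r−k_d)/(k_d L₀) = 1 − 0.740×1.799/(0.161×19.6) = 0.5781, so
t_c = ln(12.17 × 0.5781) / 1.799 = 1.951 / 1.799 = 1.085 d.
L(t_c) = L₀ e^(−k_d t_c) = 19.6 × 0.8398 = 16.46 mg/L, and at the critical point k_r D_c = k_d L, so D_c = (0.161/1.96) × 16.46 = 1.352 mg/L.
Minimum DO = C_s − D_c = 9.96 − 1.352 = 8.608 mg/L.

t_c ≈ 1.08 d; D_c ≈ 1.35 mg/L; min DO ≈ 8.61 mg/L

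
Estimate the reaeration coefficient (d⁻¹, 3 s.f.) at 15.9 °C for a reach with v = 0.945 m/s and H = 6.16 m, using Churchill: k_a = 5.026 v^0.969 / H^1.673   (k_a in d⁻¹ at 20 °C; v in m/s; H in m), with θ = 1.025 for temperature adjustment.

k_a ≈ 0.205 d⁻¹

k_a(20) = 5.026 × 0.945^0.969 / 6.16^1.673 = 5.026 × 0.9467 / 20.94 = 0.2272 d⁻¹.
k_a(15.9) = 0.2272 × 1.025^(15.9−20) = 0.2272 × 0.9037 = 0.2053 d⁻¹.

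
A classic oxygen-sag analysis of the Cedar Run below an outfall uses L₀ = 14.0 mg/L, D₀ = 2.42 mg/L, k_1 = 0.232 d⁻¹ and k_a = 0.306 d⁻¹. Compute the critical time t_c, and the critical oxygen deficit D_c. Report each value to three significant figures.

At the critical point dD/dt = 0, so k_1 L₀ e^(−k_1 t) = k_a D. Substituting D(t) from the Streeter–Phelps equation and solving for t gives
t_c = ln[(k_a/k_1)(1 − D₀(k_a−k_1)/(k_1 L₀))] / (k_a−k_1).
Here k_a−k_1 = 0.07400 d⁻¹ and 1 − D₀(k_a−k_1)/(k_1 L₀) = 1 − 2.42×0.07400/(0.232×14.0) = 0.9449, so
t_c = ln(1.319 × 0.9449) / 0.07400 = 0.2201 / 0.07400 = 2.975 d.
D_c = (k_1/k_a) L₀ e^(−k_1 t_c) = (0.232/0.306) × 14.0 × e^(−0.232×2.975) = 0.7582 × 14.0 × 0.5015 = 5.323 mg/L.

t_c ≈ 2.97 d; D_c ≈ 5.32 mg/L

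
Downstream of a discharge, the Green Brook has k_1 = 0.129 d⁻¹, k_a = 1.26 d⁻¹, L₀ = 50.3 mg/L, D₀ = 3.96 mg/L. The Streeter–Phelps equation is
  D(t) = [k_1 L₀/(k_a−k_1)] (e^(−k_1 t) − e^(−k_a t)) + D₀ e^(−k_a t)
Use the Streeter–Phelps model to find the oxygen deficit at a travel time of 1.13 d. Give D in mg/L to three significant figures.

D ≈ 4.53 mg/L

k_1 L₀/(k_a−k_1) = 0.129×50.3/(1.26−0.129) = 6.489/1.131 = 5.737 mg/L.
e^(−k_1 t) = e^(−0.129×1.130) = 0.8644; e^(−k_a t) = e^(−1.26×1.130) = 0.2408.
D = 5.737 × (0.8644 − 0.2408) + 3.96 × 0.2408 = 3.577 + 0.9536 = 4.531 mg/L.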